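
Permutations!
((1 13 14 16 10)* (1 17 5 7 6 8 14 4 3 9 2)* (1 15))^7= (5 17 10 16 14 8 6 7)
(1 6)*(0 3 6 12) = (0 3 6 1 12) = [3, 12, 2, 6, 4, 5, 1, 7, 8, 9, 10, 11, 0]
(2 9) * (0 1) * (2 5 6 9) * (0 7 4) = (0 1 7 4)(5 6 9) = [1, 7, 2, 3, 0, 6, 9, 4, 8, 5]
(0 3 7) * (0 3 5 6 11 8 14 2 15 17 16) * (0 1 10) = (0 5 6 11 8 14 2 15 17 16 1 10)(3 7) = [5, 10, 15, 7, 4, 6, 11, 3, 14, 9, 0, 8, 12, 13, 2, 17, 1, 16]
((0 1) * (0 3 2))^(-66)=(0 3)(1 2)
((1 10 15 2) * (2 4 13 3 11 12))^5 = ((1 10 15 4 13 3 11 12 2))^5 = (1 3 10 11 15 12 4 2 13)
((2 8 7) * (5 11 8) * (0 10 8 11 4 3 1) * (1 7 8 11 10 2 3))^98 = (11)(0 4 2 1 5) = ((0 2 5 4 1)(3 7)(10 11))^98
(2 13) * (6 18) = (2 13)(6 18) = [0, 1, 13, 3, 4, 5, 18, 7, 8, 9, 10, 11, 12, 2, 14, 15, 16, 17, 6]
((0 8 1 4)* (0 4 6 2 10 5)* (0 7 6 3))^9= ((0 8 1 3)(2 10 5 7 6))^9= (0 8 1 3)(2 6 7 5 10)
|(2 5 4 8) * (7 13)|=4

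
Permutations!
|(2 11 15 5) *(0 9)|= 4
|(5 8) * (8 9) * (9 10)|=|(5 10 9 8)|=4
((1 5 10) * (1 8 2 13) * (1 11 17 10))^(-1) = (1 5)(2 8 10 17 11 13)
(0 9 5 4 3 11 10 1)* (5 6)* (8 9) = [8, 0, 2, 11, 3, 4, 5, 7, 9, 6, 1, 10] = (0 8 9 6 5 4 3 11 10 1)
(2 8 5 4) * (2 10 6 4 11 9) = (2 8 5 11 9)(4 10 6) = [0, 1, 8, 3, 10, 11, 4, 7, 5, 2, 6, 9]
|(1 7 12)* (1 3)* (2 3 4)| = 6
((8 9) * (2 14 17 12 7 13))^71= (2 13 7 12 17 14)(8 9)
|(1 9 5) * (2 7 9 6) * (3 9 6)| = |(1 3 9 5)(2 7 6)| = 12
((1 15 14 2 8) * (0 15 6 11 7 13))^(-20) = (15)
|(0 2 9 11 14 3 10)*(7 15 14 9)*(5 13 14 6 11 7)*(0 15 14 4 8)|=24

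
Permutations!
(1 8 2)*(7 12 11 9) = (1 8 2)(7 12 11 9) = [0, 8, 1, 3, 4, 5, 6, 12, 2, 7, 10, 9, 11]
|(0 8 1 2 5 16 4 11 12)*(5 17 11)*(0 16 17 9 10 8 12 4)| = 60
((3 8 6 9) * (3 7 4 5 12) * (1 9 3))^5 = ((1 9 7 4 5 12)(3 8 6))^5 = (1 12 5 4 7 9)(3 6 8)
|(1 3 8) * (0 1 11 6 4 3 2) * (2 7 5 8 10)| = |(0 1 7 5 8 11 6 4 3 10 2)| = 11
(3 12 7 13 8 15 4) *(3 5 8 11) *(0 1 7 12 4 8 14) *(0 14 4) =[1, 7, 2, 0, 5, 4, 6, 13, 15, 9, 10, 3, 12, 11, 14, 8] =(0 1 7 13 11 3)(4 5)(8 15)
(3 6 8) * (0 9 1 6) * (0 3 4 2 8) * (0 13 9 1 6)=(0 1)(2 8 4)(6 13 9)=[1, 0, 8, 3, 2, 5, 13, 7, 4, 6, 10, 11, 12, 9]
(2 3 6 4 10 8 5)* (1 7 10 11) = (1 7 10 8 5 2 3 6 4 11) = [0, 7, 3, 6, 11, 2, 4, 10, 5, 9, 8, 1]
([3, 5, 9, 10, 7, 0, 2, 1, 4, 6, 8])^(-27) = (0 7 10 5 4 3 1 8)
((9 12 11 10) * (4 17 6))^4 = (4 17 6)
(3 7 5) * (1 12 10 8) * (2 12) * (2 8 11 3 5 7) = (1 8)(2 12 10 11 3) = [0, 8, 12, 2, 4, 5, 6, 7, 1, 9, 11, 3, 10]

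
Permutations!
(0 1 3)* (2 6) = [1, 3, 6, 0, 4, 5, 2] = (0 1 3)(2 6)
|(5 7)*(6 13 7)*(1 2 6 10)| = |(1 2 6 13 7 5 10)| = 7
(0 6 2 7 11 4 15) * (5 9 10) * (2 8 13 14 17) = (0 6 8 13 14 17 2 7 11 4 15)(5 9 10) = [6, 1, 7, 3, 15, 9, 8, 11, 13, 10, 5, 4, 12, 14, 17, 0, 16, 2]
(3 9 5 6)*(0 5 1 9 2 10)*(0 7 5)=(1 9)(2 10 7 5 6 3)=[0, 9, 10, 2, 4, 6, 3, 5, 8, 1, 7]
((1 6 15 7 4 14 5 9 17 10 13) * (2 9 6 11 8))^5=((1 11 8 2 9 17 10 13)(4 14 5 6 15 7))^5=(1 17 8 13 9 11 10 2)(4 7 15 6 5 14)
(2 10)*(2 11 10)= [0, 1, 2, 3, 4, 5, 6, 7, 8, 9, 11, 10]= (10 11)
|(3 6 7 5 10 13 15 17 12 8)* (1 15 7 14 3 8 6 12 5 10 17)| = |(1 15)(3 12 6 14)(5 17)(7 10 13)| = 12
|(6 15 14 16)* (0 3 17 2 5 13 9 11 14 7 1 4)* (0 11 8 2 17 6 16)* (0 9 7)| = |(17)(0 3 6 15)(1 4 11 14 9 8 2 5 13 7)| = 20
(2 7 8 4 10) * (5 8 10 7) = (2 5 8 4 7 10) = [0, 1, 5, 3, 7, 8, 6, 10, 4, 9, 2]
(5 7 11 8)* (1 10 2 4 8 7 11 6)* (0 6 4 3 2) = (0 6 1 10)(2 3)(4 8 5 11 7) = [6, 10, 3, 2, 8, 11, 1, 4, 5, 9, 0, 7]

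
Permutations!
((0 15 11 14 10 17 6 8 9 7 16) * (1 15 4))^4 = (0 11 6 16 15 17 7 1 10 9 4 14 8)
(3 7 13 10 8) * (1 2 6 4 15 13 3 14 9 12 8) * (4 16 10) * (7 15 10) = [0, 2, 6, 15, 10, 5, 16, 3, 14, 12, 1, 11, 8, 4, 9, 13, 7] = (1 2 6 16 7 3 15 13 4 10)(8 14 9 12)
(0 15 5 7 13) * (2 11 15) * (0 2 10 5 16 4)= [10, 1, 11, 3, 0, 7, 6, 13, 8, 9, 5, 15, 12, 2, 14, 16, 4]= (0 10 5 7 13 2 11 15 16 4)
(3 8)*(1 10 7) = (1 10 7)(3 8) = [0, 10, 2, 8, 4, 5, 6, 1, 3, 9, 7]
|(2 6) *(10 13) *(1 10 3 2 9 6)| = 10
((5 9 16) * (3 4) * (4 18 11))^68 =(18)(5 16 9)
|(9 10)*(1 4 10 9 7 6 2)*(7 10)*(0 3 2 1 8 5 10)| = 12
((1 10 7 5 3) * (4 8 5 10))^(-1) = ((1 4 8 5 3)(7 10))^(-1) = (1 3 5 8 4)(7 10)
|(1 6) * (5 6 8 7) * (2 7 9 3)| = 8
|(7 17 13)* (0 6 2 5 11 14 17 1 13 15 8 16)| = 30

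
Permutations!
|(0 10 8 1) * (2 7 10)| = 6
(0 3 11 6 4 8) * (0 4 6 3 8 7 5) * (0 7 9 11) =(0 8 4 9 11 3)(5 7) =[8, 1, 2, 0, 9, 7, 6, 5, 4, 11, 10, 3]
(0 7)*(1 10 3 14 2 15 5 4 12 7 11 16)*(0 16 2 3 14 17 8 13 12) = [11, 10, 15, 17, 0, 4, 6, 16, 13, 9, 14, 2, 7, 12, 3, 5, 1, 8] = (0 11 2 15 5 4)(1 10 14 3 17 8 13 12 7 16)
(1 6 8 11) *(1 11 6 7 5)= (11)(1 7 5)(6 8)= [0, 7, 2, 3, 4, 1, 8, 5, 6, 9, 10, 11]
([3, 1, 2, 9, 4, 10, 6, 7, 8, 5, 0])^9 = (0 10 5 9 3)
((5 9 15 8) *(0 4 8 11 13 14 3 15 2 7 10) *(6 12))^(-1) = (0 10 7 2 9 5 8 4)(3 14 13 11 15)(6 12)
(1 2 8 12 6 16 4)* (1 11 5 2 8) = (1 8 12 6 16 4 11 5 2) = [0, 8, 1, 3, 11, 2, 16, 7, 12, 9, 10, 5, 6, 13, 14, 15, 4]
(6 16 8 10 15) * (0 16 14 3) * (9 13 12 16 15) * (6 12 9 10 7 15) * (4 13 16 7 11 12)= (0 6 14 3)(4 13 9 16 8 11 12 7 15)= [6, 1, 2, 0, 13, 5, 14, 15, 11, 16, 10, 12, 7, 9, 3, 4, 8]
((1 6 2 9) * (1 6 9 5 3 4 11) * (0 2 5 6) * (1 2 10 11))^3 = ((0 10 11 2 6 5 3 4 1 9))^3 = (0 2 3 9 11 5 1 10 6 4)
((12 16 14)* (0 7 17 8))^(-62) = ((0 7 17 8)(12 16 14))^(-62) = (0 17)(7 8)(12 16 14)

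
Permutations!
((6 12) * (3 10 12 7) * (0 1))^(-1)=(0 1)(3 7 6 12 10)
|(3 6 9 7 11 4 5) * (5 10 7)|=|(3 6 9 5)(4 10 7 11)|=4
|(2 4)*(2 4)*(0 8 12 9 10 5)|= 6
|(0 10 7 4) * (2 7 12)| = |(0 10 12 2 7 4)| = 6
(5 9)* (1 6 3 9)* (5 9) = (9)(1 6 3 5) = [0, 6, 2, 5, 4, 1, 3, 7, 8, 9]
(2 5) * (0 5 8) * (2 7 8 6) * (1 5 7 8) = [7, 5, 6, 3, 4, 8, 2, 1, 0] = (0 7 1 5 8)(2 6)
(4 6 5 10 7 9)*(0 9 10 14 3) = (0 9 4 6 5 14 3)(7 10) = [9, 1, 2, 0, 6, 14, 5, 10, 8, 4, 7, 11, 12, 13, 3]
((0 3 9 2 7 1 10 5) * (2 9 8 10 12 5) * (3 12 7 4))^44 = ((0 12 5)(1 7)(2 4 3 8 10))^44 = (0 5 12)(2 10 8 3 4)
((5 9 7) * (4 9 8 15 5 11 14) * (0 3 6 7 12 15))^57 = (0 15 4 7)(3 5 9 11)(6 8 12 14)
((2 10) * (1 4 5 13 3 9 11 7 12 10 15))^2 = ((1 4 5 13 3 9 11 7 12 10 2 15))^2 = (1 5 3 11 12 2)(4 13 9 7 10 15)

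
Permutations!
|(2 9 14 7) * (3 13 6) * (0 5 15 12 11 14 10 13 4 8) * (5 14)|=44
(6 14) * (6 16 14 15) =(6 15)(14 16) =[0, 1, 2, 3, 4, 5, 15, 7, 8, 9, 10, 11, 12, 13, 16, 6, 14]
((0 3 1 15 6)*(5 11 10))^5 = (15)(5 10 11)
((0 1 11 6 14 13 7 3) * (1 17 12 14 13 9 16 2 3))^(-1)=(0 3 2 16 9 14 12 17)(1 7 13 6 11)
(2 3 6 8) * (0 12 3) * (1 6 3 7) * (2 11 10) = (0 12 7 1 6 8 11 10 2) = [12, 6, 0, 3, 4, 5, 8, 1, 11, 9, 2, 10, 7]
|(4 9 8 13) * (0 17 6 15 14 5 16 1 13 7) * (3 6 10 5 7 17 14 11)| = 36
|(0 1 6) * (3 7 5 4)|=|(0 1 6)(3 7 5 4)|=12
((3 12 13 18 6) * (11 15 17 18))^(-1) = (3 6 18 17 15 11 13 12)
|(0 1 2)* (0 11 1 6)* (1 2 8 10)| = |(0 6)(1 8 10)(2 11)| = 6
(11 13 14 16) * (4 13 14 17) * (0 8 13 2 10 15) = (0 8 13 17 4 2 10 15)(11 14 16) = [8, 1, 10, 3, 2, 5, 6, 7, 13, 9, 15, 14, 12, 17, 16, 0, 11, 4]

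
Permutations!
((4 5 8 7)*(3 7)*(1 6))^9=(1 6)(3 8 5 4 7)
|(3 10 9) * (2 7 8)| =|(2 7 8)(3 10 9)| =3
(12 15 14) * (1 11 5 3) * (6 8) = (1 11 5 3)(6 8)(12 15 14) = [0, 11, 2, 1, 4, 3, 8, 7, 6, 9, 10, 5, 15, 13, 12, 14]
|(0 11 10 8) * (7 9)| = 4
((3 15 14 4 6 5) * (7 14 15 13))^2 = ((15)(3 13 7 14 4 6 5))^2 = (15)(3 7 4 5 13 14 6)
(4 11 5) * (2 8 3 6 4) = [0, 1, 8, 6, 11, 2, 4, 7, 3, 9, 10, 5] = (2 8 3 6 4 11 5)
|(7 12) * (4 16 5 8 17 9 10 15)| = |(4 16 5 8 17 9 10 15)(7 12)| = 8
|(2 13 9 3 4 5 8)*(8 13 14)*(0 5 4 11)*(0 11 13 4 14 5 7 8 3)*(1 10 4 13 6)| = |(0 7 8 2 5 13 9)(1 10 4 14 3 6)| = 42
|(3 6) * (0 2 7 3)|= |(0 2 7 3 6)|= 5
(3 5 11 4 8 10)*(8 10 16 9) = [0, 1, 2, 5, 10, 11, 6, 7, 16, 8, 3, 4, 12, 13, 14, 15, 9] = (3 5 11 4 10)(8 16 9)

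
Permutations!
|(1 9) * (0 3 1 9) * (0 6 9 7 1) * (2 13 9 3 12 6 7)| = 12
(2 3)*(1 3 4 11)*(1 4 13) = (1 3 2 13)(4 11) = [0, 3, 13, 2, 11, 5, 6, 7, 8, 9, 10, 4, 12, 1]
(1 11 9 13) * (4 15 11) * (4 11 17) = (1 11 9 13)(4 15 17) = [0, 11, 2, 3, 15, 5, 6, 7, 8, 13, 10, 9, 12, 1, 14, 17, 16, 4]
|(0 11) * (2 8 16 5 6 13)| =6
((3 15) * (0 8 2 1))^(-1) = ((0 8 2 1)(3 15))^(-1) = (0 1 2 8)(3 15)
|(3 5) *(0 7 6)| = 6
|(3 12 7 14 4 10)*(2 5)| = 6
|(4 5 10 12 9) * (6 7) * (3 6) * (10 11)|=6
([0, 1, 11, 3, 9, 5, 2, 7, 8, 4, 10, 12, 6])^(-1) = (2 6 12 11)(4 9)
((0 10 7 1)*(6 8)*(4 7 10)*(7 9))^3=((10)(0 4 9 7 1)(6 8))^3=(10)(0 7 4 1 9)(6 8)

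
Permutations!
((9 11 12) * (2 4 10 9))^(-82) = (2 10 11)(4 9 12)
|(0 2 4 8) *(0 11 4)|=6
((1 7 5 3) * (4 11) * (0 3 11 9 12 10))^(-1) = (0 10 12 9 4 11 5 7 1 3)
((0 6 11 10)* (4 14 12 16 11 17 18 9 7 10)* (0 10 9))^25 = (0 6 17 18)(7 9)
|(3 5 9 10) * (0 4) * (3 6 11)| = 6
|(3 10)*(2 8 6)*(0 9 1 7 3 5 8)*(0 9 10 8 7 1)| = |(0 10 5 7 3 8 6 2 9)| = 9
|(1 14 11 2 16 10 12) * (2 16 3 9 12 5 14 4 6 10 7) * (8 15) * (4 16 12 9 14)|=8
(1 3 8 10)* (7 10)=[0, 3, 2, 8, 4, 5, 6, 10, 7, 9, 1]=(1 3 8 7 10)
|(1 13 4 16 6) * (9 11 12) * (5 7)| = 30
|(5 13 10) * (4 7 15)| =3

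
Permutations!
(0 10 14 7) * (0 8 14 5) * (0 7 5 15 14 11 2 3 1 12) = [10, 12, 3, 1, 4, 7, 6, 8, 11, 9, 15, 2, 0, 13, 5, 14] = (0 10 15 14 5 7 8 11 2 3 1 12)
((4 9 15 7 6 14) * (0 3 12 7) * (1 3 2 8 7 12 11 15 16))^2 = ((0 2 8 7 6 14 4 9 16 1 3 11 15))^2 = (0 8 6 4 16 3 15 2 7 14 9 1 11)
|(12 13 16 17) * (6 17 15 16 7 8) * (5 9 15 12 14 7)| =|(5 9 15 16 12 13)(6 17 14 7 8)| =30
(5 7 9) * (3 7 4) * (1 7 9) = [0, 7, 2, 9, 3, 4, 6, 1, 8, 5] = (1 7)(3 9 5 4)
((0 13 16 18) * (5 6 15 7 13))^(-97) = (0 18 16 13 7 15 6 5)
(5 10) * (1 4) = [0, 4, 2, 3, 1, 10, 6, 7, 8, 9, 5] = (1 4)(5 10)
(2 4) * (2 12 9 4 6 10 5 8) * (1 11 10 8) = [0, 11, 6, 3, 12, 1, 8, 7, 2, 4, 5, 10, 9] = (1 11 10 5)(2 6 8)(4 12 9)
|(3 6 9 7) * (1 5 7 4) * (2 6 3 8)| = |(1 5 7 8 2 6 9 4)| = 8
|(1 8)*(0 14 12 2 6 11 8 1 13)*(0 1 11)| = 20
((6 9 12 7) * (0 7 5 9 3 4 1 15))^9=((0 7 6 3 4 1 15)(5 9 12))^9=(0 6 4 15 7 3 1)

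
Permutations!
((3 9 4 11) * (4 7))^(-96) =(3 11 4 7 9)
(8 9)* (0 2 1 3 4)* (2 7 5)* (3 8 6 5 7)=(0 3 4)(1 8 9 6 5 2)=[3, 8, 1, 4, 0, 2, 5, 7, 9, 6]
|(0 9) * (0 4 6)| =4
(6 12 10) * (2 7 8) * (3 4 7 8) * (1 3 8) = [0, 3, 1, 4, 7, 5, 12, 8, 2, 9, 6, 11, 10] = (1 3 4 7 8 2)(6 12 10)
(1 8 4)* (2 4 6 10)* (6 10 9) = (1 8 10 2 4)(6 9) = [0, 8, 4, 3, 1, 5, 9, 7, 10, 6, 2]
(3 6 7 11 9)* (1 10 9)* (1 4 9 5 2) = [0, 10, 1, 6, 9, 2, 7, 11, 8, 3, 5, 4] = (1 10 5 2)(3 6 7 11 4 9)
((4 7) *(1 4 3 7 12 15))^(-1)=((1 4 12 15)(3 7))^(-1)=(1 15 12 4)(3 7)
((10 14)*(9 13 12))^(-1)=((9 13 12)(10 14))^(-1)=(9 12 13)(10 14)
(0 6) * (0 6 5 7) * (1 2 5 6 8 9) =(0 6 8 9 1 2 5 7) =[6, 2, 5, 3, 4, 7, 8, 0, 9, 1]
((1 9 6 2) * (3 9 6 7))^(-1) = ((1 6 2)(3 9 7))^(-1) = (1 2 6)(3 7 9)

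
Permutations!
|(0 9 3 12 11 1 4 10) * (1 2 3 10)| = |(0 9 10)(1 4)(2 3 12 11)| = 12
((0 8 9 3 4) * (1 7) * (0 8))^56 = (9)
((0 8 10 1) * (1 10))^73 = ((10)(0 8 1))^73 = (10)(0 8 1)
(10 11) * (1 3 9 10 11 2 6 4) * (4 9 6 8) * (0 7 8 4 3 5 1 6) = (11)(0 7 8 3)(1 5)(2 4 6 9 10) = [7, 5, 4, 0, 6, 1, 9, 8, 3, 10, 2, 11]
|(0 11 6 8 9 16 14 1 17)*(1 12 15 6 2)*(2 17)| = |(0 11 17)(1 2)(6 8 9 16 14 12 15)| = 42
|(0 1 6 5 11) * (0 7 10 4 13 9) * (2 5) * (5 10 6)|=|(0 1 5 11 7 6 2 10 4 13 9)|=11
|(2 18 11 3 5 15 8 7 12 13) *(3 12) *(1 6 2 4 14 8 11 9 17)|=30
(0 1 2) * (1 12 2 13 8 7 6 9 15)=[12, 13, 0, 3, 4, 5, 9, 6, 7, 15, 10, 11, 2, 8, 14, 1]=(0 12 2)(1 13 8 7 6 9 15)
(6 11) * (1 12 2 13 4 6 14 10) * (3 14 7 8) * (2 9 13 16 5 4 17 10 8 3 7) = (1 12 9 13 17 10)(2 16 5 4 6 11)(3 14 8 7) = [0, 12, 16, 14, 6, 4, 11, 3, 7, 13, 1, 2, 9, 17, 8, 15, 5, 10]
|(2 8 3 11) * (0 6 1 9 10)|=|(0 6 1 9 10)(2 8 3 11)|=20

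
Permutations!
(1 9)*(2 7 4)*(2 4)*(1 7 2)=(1 9 7)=[0, 9, 2, 3, 4, 5, 6, 1, 8, 7]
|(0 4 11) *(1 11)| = |(0 4 1 11)| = 4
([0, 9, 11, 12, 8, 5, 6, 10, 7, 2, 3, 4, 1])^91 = (1 9 2 11 4 8 7 10 3 12)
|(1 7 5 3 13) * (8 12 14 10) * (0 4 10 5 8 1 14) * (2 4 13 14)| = 9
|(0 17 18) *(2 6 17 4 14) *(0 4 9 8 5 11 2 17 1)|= |(0 9 8 5 11 2 6 1)(4 14 17 18)|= 8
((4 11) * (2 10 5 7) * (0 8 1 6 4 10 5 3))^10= (0 1 4 10)(2 5 7)(3 8 6 11)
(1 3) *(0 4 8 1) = (0 4 8 1 3) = [4, 3, 2, 0, 8, 5, 6, 7, 1]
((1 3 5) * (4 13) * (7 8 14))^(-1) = (1 5 3)(4 13)(7 14 8)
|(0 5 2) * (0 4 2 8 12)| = 4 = |(0 5 8 12)(2 4)|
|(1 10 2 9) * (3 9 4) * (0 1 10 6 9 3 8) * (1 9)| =6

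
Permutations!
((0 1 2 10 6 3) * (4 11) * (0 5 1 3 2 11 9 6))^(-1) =(0 10 2 6 9 4 11 1 5 3)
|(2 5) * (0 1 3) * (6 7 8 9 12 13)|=6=|(0 1 3)(2 5)(6 7 8 9 12 13)|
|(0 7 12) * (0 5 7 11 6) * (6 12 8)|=|(0 11 12 5 7 8 6)|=7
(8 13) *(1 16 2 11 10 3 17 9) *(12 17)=(1 16 2 11 10 3 12 17 9)(8 13)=[0, 16, 11, 12, 4, 5, 6, 7, 13, 1, 3, 10, 17, 8, 14, 15, 2, 9]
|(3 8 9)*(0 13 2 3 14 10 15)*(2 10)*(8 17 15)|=10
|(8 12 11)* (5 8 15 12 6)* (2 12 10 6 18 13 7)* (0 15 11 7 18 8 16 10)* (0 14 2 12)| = |(0 15 14 2)(5 16 10 6)(7 12)(13 18)| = 4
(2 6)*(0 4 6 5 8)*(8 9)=(0 4 6 2 5 9 8)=[4, 1, 5, 3, 6, 9, 2, 7, 0, 8]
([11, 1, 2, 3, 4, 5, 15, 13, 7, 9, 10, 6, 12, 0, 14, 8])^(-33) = [6, 1, 2, 3, 4, 5, 8, 0, 13, 9, 10, 15, 12, 11, 14, 7]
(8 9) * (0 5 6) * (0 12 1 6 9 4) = [5, 6, 2, 3, 0, 9, 12, 7, 4, 8, 10, 11, 1] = (0 5 9 8 4)(1 6 12)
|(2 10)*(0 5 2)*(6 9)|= 4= |(0 5 2 10)(6 9)|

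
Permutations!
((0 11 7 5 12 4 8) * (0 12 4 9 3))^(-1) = (0 3 9 12 8 4 5 7 11)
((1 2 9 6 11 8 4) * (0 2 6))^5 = ((0 2 9)(1 6 11 8 4))^5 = (11)(0 9 2)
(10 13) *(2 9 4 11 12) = [0, 1, 9, 3, 11, 5, 6, 7, 8, 4, 13, 12, 2, 10] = (2 9 4 11 12)(10 13)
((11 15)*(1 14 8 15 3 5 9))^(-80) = (15)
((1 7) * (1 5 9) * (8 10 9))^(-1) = ((1 7 5 8 10 9))^(-1) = (1 9 10 8 5 7)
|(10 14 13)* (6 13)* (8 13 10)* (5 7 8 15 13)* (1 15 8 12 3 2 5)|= 60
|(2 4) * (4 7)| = |(2 7 4)| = 3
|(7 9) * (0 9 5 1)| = 5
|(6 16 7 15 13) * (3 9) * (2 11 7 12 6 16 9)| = |(2 11 7 15 13 16 12 6 9 3)| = 10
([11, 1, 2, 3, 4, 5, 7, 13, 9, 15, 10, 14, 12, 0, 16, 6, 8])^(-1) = [13, 1, 2, 3, 4, 5, 15, 6, 16, 8, 10, 0, 12, 7, 11, 9, 14]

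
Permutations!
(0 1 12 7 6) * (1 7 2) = (0 7 6)(1 12 2) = [7, 12, 1, 3, 4, 5, 0, 6, 8, 9, 10, 11, 2]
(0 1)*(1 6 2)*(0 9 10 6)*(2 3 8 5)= (1 9 10 6 3 8 5 2)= [0, 9, 1, 8, 4, 2, 3, 7, 5, 10, 6]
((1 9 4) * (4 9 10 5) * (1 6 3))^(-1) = (1 3 6 4 5 10)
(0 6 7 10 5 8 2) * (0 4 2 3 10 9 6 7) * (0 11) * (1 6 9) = (0 7 1 6 11)(2 4)(3 10 5 8) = [7, 6, 4, 10, 2, 8, 11, 1, 3, 9, 5, 0]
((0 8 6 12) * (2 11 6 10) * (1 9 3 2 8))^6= ((0 1 9 3 2 11 6 12)(8 10))^6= (0 6 2 9)(1 12 11 3)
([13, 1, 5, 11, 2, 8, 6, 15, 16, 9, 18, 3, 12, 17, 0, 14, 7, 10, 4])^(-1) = (0 14 15 7 16 8 5 2 4 18 10 17 13)(3 11)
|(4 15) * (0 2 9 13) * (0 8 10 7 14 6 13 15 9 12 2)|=6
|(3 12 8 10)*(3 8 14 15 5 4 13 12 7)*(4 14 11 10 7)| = 24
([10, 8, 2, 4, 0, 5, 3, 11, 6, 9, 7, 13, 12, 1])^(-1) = (0 4 3 6 8 1 13 11 7 10)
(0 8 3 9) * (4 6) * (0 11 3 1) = (0 8 1)(3 9 11)(4 6) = [8, 0, 2, 9, 6, 5, 4, 7, 1, 11, 10, 3]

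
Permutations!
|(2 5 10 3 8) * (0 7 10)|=|(0 7 10 3 8 2 5)|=7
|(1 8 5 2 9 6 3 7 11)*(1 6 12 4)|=|(1 8 5 2 9 12 4)(3 7 11 6)|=28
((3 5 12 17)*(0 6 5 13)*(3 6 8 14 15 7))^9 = (0 14 7 13 8 15 3)(5 12 17 6)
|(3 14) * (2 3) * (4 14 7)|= |(2 3 7 4 14)|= 5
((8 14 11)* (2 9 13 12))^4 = (8 14 11)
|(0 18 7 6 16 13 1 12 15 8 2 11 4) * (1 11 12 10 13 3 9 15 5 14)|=|(0 18 7 6 16 3 9 15 8 2 12 5 14 1 10 13 11 4)|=18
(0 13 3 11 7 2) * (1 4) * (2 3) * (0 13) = (1 4)(2 13)(3 11 7) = [0, 4, 13, 11, 1, 5, 6, 3, 8, 9, 10, 7, 12, 2]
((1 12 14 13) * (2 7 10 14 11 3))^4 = (1 2 13 3 14 11 10 12 7)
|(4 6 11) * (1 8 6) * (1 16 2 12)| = |(1 8 6 11 4 16 2 12)| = 8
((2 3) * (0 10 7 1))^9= (0 10 7 1)(2 3)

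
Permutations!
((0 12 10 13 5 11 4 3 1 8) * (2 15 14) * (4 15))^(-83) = ((0 12 10 13 5 11 15 14 2 4 3 1 8))^(-83) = (0 2 13 1 15 12 4 5 8 14 10 3 11)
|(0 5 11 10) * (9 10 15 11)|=4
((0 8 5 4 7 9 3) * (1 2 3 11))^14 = ((0 8 5 4 7 9 11 1 2 3))^14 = (0 7 2 5 11)(1 8 9 3 4)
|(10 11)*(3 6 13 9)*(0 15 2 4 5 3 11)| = |(0 15 2 4 5 3 6 13 9 11 10)| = 11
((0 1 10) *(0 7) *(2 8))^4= (10)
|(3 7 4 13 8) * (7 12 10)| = 7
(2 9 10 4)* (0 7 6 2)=(0 7 6 2 9 10 4)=[7, 1, 9, 3, 0, 5, 2, 6, 8, 10, 4]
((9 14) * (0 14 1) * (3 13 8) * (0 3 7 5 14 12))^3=(0 12)(1 8 14 3 7 9 13 5)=((0 12)(1 3 13 8 7 5 14 9))^3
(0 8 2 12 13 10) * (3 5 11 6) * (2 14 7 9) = [8, 1, 12, 5, 4, 11, 3, 9, 14, 2, 0, 6, 13, 10, 7] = (0 8 14 7 9 2 12 13 10)(3 5 11 6)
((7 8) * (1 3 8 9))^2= (1 8 9 3 7)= ((1 3 8 7 9))^2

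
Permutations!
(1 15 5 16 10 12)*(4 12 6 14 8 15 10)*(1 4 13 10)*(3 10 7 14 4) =(3 10 6 4 12)(5 16 13 7 14 8 15) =[0, 1, 2, 10, 12, 16, 4, 14, 15, 9, 6, 11, 3, 7, 8, 5, 13]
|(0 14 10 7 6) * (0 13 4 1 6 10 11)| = 12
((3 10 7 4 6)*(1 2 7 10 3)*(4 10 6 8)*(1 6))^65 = (1 2 7 10)(4 8)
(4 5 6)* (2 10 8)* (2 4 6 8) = (2 10)(4 5 8) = [0, 1, 10, 3, 5, 8, 6, 7, 4, 9, 2]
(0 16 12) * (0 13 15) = (0 16 12 13 15) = [16, 1, 2, 3, 4, 5, 6, 7, 8, 9, 10, 11, 13, 15, 14, 0, 12]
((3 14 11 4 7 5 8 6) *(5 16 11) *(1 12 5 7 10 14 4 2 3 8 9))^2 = ((1 12 5 9)(2 3 4 10 14 7 16 11)(6 8))^2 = (1 5)(2 4 14 16)(3 10 7 11)(9 12)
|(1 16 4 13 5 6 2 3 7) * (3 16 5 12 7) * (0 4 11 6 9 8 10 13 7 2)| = 14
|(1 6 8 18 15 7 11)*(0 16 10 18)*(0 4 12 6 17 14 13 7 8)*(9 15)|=|(0 16 10 18 9 15 8 4 12 6)(1 17 14 13 7 11)|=30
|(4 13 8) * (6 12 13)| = 5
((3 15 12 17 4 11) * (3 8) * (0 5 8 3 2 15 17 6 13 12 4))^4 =((0 5 8 2 15 4 11 3 17)(6 13 12))^4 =(0 15 17 2 3 8 11 5 4)(6 13 12)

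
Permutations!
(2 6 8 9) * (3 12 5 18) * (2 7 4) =(2 6 8 9 7 4)(3 12 5 18) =[0, 1, 6, 12, 2, 18, 8, 4, 9, 7, 10, 11, 5, 13, 14, 15, 16, 17, 3]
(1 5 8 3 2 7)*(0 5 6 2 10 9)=(0 5 8 3 10 9)(1 6 2 7)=[5, 6, 7, 10, 4, 8, 2, 1, 3, 0, 9]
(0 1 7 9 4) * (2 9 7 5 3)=[1, 5, 9, 2, 0, 3, 6, 7, 8, 4]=(0 1 5 3 2 9 4)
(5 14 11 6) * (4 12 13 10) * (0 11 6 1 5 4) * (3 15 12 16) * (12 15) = [11, 5, 2, 12, 16, 14, 4, 7, 8, 9, 0, 1, 13, 10, 6, 15, 3] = (0 11 1 5 14 6 4 16 3 12 13 10)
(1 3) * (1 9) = (1 3 9) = [0, 3, 2, 9, 4, 5, 6, 7, 8, 1]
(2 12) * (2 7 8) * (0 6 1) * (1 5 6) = (0 1)(2 12 7 8)(5 6) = [1, 0, 12, 3, 4, 6, 5, 8, 2, 9, 10, 11, 7]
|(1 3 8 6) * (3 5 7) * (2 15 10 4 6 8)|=|(1 5 7 3 2 15 10 4 6)|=9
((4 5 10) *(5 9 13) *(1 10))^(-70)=((1 10 4 9 13 5))^(-70)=(1 4 13)(5 10 9)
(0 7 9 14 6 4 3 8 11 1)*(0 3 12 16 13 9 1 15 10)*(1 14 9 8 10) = (0 7 14 6 4 12 16 13 8 11 15 1 3 10) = [7, 3, 2, 10, 12, 5, 4, 14, 11, 9, 0, 15, 16, 8, 6, 1, 13]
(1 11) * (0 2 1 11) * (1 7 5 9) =(11)(0 2 7 5 9 1) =[2, 0, 7, 3, 4, 9, 6, 5, 8, 1, 10, 11]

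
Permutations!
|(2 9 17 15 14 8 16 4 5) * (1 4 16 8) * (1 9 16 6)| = |(1 4 5 2 16 6)(9 17 15 14)| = 12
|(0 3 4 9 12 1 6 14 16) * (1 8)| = 10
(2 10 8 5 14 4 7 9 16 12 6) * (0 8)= [8, 1, 10, 3, 7, 14, 2, 9, 5, 16, 0, 11, 6, 13, 4, 15, 12]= (0 8 5 14 4 7 9 16 12 6 2 10)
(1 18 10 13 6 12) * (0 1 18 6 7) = (0 1 6 12 18 10 13 7) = [1, 6, 2, 3, 4, 5, 12, 0, 8, 9, 13, 11, 18, 7, 14, 15, 16, 17, 10]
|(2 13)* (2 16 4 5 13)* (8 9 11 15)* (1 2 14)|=12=|(1 2 14)(4 5 13 16)(8 9 11 15)|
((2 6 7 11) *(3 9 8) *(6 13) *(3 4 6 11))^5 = (2 11 13)(3 7 6 4 8 9)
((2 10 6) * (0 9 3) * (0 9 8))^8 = ((0 8)(2 10 6)(3 9))^8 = (2 6 10)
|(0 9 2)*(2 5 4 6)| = 6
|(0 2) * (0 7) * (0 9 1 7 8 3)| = |(0 2 8 3)(1 7 9)| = 12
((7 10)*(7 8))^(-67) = (7 8 10)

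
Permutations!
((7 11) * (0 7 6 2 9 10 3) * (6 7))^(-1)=((0 6 2 9 10 3)(7 11))^(-1)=(0 3 10 9 2 6)(7 11)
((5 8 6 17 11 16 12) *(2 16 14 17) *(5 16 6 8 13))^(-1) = (2 6)(5 13)(11 17 14)(12 16)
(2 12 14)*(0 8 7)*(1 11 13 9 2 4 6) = (0 8 7)(1 11 13 9 2 12 14 4 6) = [8, 11, 12, 3, 6, 5, 1, 0, 7, 2, 10, 13, 14, 9, 4]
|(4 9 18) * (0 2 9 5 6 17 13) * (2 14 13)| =21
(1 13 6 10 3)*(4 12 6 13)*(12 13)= (1 4 13 12 6 10 3)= [0, 4, 2, 1, 13, 5, 10, 7, 8, 9, 3, 11, 6, 12]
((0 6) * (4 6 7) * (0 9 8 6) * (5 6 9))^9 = ((0 7 4)(5 6)(8 9))^9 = (5 6)(8 9)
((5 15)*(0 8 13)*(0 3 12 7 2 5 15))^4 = ((15)(0 8 13 3 12 7 2 5))^4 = (15)(0 12)(2 13)(3 5)(7 8)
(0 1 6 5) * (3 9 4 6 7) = (0 1 7 3 9 4 6 5) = [1, 7, 2, 9, 6, 0, 5, 3, 8, 4]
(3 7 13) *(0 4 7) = [4, 1, 2, 0, 7, 5, 6, 13, 8, 9, 10, 11, 12, 3] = (0 4 7 13 3)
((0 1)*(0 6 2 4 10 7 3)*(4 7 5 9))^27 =(0 2)(1 7)(3 6)(4 9 5 10)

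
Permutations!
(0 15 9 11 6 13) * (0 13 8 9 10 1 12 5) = (0 15 10 1 12 5)(6 8 9 11) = [15, 12, 2, 3, 4, 0, 8, 7, 9, 11, 1, 6, 5, 13, 14, 10]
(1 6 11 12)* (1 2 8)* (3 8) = [0, 6, 3, 8, 4, 5, 11, 7, 1, 9, 10, 12, 2] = (1 6 11 12 2 3 8)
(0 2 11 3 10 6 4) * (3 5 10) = (0 2 11 5 10 6 4) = [2, 1, 11, 3, 0, 10, 4, 7, 8, 9, 6, 5]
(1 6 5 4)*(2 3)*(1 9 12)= (1 6 5 4 9 12)(2 3)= [0, 6, 3, 2, 9, 4, 5, 7, 8, 12, 10, 11, 1]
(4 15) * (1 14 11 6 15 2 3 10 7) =(1 14 11 6 15 4 2 3 10 7) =[0, 14, 3, 10, 2, 5, 15, 1, 8, 9, 7, 6, 12, 13, 11, 4]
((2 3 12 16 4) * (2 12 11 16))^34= (2 4 11)(3 12 16)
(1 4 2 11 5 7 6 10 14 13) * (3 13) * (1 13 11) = (1 4 2)(3 11 5 7 6 10 14) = [0, 4, 1, 11, 2, 7, 10, 6, 8, 9, 14, 5, 12, 13, 3]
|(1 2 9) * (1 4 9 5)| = |(1 2 5)(4 9)| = 6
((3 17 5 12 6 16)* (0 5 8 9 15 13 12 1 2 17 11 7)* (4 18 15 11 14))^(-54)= (18)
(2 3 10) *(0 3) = (0 3 10 2) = [3, 1, 0, 10, 4, 5, 6, 7, 8, 9, 2]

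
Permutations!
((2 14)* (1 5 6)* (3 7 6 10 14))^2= (1 10 2 7)(3 6 5 14)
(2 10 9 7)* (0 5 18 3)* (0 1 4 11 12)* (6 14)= (0 5 18 3 1 4 11 12)(2 10 9 7)(6 14)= [5, 4, 10, 1, 11, 18, 14, 2, 8, 7, 9, 12, 0, 13, 6, 15, 16, 17, 3]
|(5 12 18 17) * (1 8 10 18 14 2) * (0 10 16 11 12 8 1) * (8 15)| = 12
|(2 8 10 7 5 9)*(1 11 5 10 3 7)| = |(1 11 5 9 2 8 3 7 10)| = 9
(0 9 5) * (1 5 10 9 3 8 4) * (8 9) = (0 3 9 10 8 4 1 5) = [3, 5, 2, 9, 1, 0, 6, 7, 4, 10, 8]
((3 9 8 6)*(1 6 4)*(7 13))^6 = ((1 6 3 9 8 4)(7 13))^6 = (13)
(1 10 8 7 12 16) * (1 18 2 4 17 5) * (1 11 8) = (1 10)(2 4 17 5 11 8 7 12 16 18) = [0, 10, 4, 3, 17, 11, 6, 12, 7, 9, 1, 8, 16, 13, 14, 15, 18, 5, 2]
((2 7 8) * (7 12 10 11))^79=((2 12 10 11 7 8))^79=(2 12 10 11 7 8)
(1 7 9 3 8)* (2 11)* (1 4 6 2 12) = (1 7 9 3 8 4 6 2 11 12) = [0, 7, 11, 8, 6, 5, 2, 9, 4, 3, 10, 12, 1]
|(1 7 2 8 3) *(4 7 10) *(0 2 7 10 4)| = |(0 2 8 3 1 4 10)| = 7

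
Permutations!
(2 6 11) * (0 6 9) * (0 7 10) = [6, 1, 9, 3, 4, 5, 11, 10, 8, 7, 0, 2] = (0 6 11 2 9 7 10)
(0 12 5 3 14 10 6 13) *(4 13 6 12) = [4, 1, 2, 14, 13, 3, 6, 7, 8, 9, 12, 11, 5, 0, 10] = (0 4 13)(3 14 10 12 5)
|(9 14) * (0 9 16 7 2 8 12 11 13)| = |(0 9 14 16 7 2 8 12 11 13)| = 10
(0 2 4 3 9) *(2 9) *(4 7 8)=(0 9)(2 7 8 4 3)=[9, 1, 7, 2, 3, 5, 6, 8, 4, 0]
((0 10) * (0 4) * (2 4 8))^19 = (0 4 2 8 10)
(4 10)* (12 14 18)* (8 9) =[0, 1, 2, 3, 10, 5, 6, 7, 9, 8, 4, 11, 14, 13, 18, 15, 16, 17, 12] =(4 10)(8 9)(12 14 18)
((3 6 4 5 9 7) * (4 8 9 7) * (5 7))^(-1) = ((3 6 8 9 4 7))^(-1) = (3 7 4 9 8 6)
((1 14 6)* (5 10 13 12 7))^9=(14)(5 7 12 13 10)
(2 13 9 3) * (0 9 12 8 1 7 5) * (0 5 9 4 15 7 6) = (0 4 15 7 9 3 2 13 12 8 1 6) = [4, 6, 13, 2, 15, 5, 0, 9, 1, 3, 10, 11, 8, 12, 14, 7]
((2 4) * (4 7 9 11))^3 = (2 11 7 4 9)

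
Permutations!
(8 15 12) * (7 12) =(7 12 8 15) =[0, 1, 2, 3, 4, 5, 6, 12, 15, 9, 10, 11, 8, 13, 14, 7]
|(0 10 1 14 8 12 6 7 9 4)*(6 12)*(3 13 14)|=11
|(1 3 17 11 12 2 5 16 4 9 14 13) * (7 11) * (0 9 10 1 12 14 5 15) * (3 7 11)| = |(0 9 5 16 4 10 1 7 3 17 11 14 13 12 2 15)| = 16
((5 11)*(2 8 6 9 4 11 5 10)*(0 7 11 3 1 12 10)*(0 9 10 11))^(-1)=((0 7)(1 12 11 9 4 3)(2 8 6 10))^(-1)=(0 7)(1 3 4 9 11 12)(2 10 6 8)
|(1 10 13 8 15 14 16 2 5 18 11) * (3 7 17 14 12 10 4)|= |(1 4 3 7 17 14 16 2 5 18 11)(8 15 12 10 13)|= 55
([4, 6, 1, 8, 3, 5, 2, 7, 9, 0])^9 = [9, 1, 2, 4, 0, 5, 6, 7, 3, 8]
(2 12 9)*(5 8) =[0, 1, 12, 3, 4, 8, 6, 7, 5, 2, 10, 11, 9] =(2 12 9)(5 8)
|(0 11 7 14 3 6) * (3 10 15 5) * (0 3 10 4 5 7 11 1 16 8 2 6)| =42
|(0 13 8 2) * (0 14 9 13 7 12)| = |(0 7 12)(2 14 9 13 8)| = 15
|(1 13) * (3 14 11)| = 6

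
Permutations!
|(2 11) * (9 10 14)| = 6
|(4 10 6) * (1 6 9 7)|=|(1 6 4 10 9 7)|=6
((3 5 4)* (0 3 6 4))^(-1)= (0 5 3)(4 6)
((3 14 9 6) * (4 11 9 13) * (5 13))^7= (3 6 9 11 4 13 5 14)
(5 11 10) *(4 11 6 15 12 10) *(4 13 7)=(4 11 13 7)(5 6 15 12 10)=[0, 1, 2, 3, 11, 6, 15, 4, 8, 9, 5, 13, 10, 7, 14, 12]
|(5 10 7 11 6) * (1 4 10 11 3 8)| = |(1 4 10 7 3 8)(5 11 6)| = 6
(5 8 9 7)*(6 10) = (5 8 9 7)(6 10) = [0, 1, 2, 3, 4, 8, 10, 5, 9, 7, 6]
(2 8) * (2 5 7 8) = [0, 1, 2, 3, 4, 7, 6, 8, 5] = (5 7 8)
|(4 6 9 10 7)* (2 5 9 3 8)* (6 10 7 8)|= 14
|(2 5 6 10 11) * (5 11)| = |(2 11)(5 6 10)| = 6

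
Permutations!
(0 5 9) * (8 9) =[5, 1, 2, 3, 4, 8, 6, 7, 9, 0] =(0 5 8 9)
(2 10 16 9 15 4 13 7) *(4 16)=[0, 1, 10, 3, 13, 5, 6, 2, 8, 15, 4, 11, 12, 7, 14, 16, 9]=(2 10 4 13 7)(9 15 16)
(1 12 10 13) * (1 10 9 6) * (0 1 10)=[1, 12, 2, 3, 4, 5, 10, 7, 8, 6, 13, 11, 9, 0]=(0 1 12 9 6 10 13)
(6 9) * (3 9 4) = (3 9 6 4) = [0, 1, 2, 9, 3, 5, 4, 7, 8, 6]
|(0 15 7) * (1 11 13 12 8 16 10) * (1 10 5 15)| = |(0 1 11 13 12 8 16 5 15 7)| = 10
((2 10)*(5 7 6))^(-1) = (2 10)(5 6 7)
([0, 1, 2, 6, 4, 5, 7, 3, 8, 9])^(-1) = [0, 1, 2, 7, 4, 5, 3, 6, 8, 9]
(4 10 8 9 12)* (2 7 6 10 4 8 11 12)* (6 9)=(2 7 9)(6 10 11 12 8)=[0, 1, 7, 3, 4, 5, 10, 9, 6, 2, 11, 12, 8]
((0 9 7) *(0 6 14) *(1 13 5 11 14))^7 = (0 11 13 6 9 14 5 1 7)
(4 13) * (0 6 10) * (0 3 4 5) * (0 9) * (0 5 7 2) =(0 6 10 3 4 13 7 2)(5 9) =[6, 1, 0, 4, 13, 9, 10, 2, 8, 5, 3, 11, 12, 7]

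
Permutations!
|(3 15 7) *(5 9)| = |(3 15 7)(5 9)| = 6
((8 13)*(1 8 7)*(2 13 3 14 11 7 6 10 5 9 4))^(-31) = (1 7 11 14 3 8)(2 5 13 9 6 4 10)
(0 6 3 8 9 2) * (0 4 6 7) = [7, 1, 4, 8, 6, 5, 3, 0, 9, 2] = (0 7)(2 4 6 3 8 9)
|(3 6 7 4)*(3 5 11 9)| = |(3 6 7 4 5 11 9)| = 7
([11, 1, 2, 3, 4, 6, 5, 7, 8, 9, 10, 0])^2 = [0, 1, 2, 3, 4, 5, 6, 7, 8, 9, 10, 11]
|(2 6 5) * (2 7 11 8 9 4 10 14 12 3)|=|(2 6 5 7 11 8 9 4 10 14 12 3)|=12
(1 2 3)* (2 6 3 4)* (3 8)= (1 6 8 3)(2 4)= [0, 6, 4, 1, 2, 5, 8, 7, 3]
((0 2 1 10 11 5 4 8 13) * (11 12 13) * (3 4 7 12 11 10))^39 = ((0 2 1 3 4 8 10 11 5 7 12 13))^39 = (0 3 10 7)(1 8 5 13)(2 4 11 12)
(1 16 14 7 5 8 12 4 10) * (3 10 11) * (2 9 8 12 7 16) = (1 2 9 8 7 5 12 4 11 3 10)(14 16) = [0, 2, 9, 10, 11, 12, 6, 5, 7, 8, 1, 3, 4, 13, 16, 15, 14]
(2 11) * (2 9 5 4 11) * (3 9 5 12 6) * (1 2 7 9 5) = (1 2 7 9 12 6 3 5 4 11) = [0, 2, 7, 5, 11, 4, 3, 9, 8, 12, 10, 1, 6]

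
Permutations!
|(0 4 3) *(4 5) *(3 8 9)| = 6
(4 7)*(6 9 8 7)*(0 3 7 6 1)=(0 3 7 4 1)(6 9 8)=[3, 0, 2, 7, 1, 5, 9, 4, 6, 8]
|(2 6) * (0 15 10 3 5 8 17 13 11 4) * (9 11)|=|(0 15 10 3 5 8 17 13 9 11 4)(2 6)|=22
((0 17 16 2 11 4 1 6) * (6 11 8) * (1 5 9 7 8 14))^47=(0 5 2 8 11 17 9 14 6 4 16 7 1)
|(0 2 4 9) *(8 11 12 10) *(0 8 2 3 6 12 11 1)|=|(0 3 6 12 10 2 4 9 8 1)|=10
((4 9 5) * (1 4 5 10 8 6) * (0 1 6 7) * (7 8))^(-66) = (10)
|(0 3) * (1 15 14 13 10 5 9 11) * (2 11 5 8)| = 8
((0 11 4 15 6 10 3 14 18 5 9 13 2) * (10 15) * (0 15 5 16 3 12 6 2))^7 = ((0 11 4 10 12 6 5 9 13)(2 15)(3 14 18 16))^7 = (0 9 6 10 11 13 5 12 4)(2 15)(3 16 18 14)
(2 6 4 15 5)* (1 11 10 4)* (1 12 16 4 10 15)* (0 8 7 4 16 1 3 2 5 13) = [8, 11, 6, 2, 3, 5, 12, 4, 7, 9, 10, 15, 1, 0, 14, 13, 16] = (16)(0 8 7 4 3 2 6 12 1 11 15 13)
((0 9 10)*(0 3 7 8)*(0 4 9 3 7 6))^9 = (4 8 7 10 9)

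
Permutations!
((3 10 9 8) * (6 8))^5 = ((3 10 9 6 8))^5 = (10)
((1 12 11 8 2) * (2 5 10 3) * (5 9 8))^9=(1 11 10 2 12 5 3)(8 9)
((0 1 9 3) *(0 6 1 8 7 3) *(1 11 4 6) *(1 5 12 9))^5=((0 8 7 3 5 12 9)(4 6 11))^5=(0 12 3 8 9 5 7)(4 11 6)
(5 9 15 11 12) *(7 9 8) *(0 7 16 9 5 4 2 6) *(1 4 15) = (0 7 5 8 16 9 1 4 2 6)(11 12 15) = [7, 4, 6, 3, 2, 8, 0, 5, 16, 1, 10, 12, 15, 13, 14, 11, 9]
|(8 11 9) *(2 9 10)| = 5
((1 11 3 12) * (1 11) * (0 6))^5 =(0 6)(3 11 12)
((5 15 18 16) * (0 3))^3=(0 3)(5 16 18 15)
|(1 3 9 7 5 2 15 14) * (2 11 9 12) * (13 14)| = |(1 3 12 2 15 13 14)(5 11 9 7)| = 28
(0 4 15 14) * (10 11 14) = (0 4 15 10 11 14) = [4, 1, 2, 3, 15, 5, 6, 7, 8, 9, 11, 14, 12, 13, 0, 10]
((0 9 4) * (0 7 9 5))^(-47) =((0 5)(4 7 9))^(-47) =(0 5)(4 7 9)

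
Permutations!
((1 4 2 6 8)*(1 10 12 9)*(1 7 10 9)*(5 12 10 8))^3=((1 4 2 6 5 12)(7 8 9))^3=(1 6)(2 12)(4 5)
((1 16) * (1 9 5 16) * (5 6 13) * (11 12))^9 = ((5 16 9 6 13)(11 12))^9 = (5 13 6 9 16)(11 12)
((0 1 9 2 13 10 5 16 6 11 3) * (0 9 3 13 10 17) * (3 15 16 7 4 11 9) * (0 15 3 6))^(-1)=(0 16 15 17 13 11 4 7 5 10 2 9 6 3 1)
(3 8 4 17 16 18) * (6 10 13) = (3 8 4 17 16 18)(6 10 13) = [0, 1, 2, 8, 17, 5, 10, 7, 4, 9, 13, 11, 12, 6, 14, 15, 18, 16, 3]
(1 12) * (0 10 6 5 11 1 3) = [10, 12, 2, 0, 4, 11, 5, 7, 8, 9, 6, 1, 3] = (0 10 6 5 11 1 12 3)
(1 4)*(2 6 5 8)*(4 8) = (1 8 2 6 5 4) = [0, 8, 6, 3, 1, 4, 5, 7, 2]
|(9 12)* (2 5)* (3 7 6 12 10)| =|(2 5)(3 7 6 12 9 10)| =6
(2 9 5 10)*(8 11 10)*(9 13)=(2 13 9 5 8 11 10)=[0, 1, 13, 3, 4, 8, 6, 7, 11, 5, 2, 10, 12, 9]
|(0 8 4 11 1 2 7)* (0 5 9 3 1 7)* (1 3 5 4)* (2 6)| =|(0 8 1 6 2)(4 11 7)(5 9)| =30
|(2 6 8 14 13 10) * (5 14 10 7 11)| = |(2 6 8 10)(5 14 13 7 11)| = 20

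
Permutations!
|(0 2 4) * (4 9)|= |(0 2 9 4)|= 4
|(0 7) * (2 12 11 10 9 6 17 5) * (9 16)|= |(0 7)(2 12 11 10 16 9 6 17 5)|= 18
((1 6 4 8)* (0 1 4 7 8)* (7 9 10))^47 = (0 4 8 7 10 9 6 1)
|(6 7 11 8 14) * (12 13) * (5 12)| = |(5 12 13)(6 7 11 8 14)| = 15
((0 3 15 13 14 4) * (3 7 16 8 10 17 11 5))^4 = (0 10 3 4 8 5 14 16 11 13 7 17 15)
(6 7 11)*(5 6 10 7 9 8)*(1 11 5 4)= (1 11 10 7 5 6 9 8 4)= [0, 11, 2, 3, 1, 6, 9, 5, 4, 8, 7, 10]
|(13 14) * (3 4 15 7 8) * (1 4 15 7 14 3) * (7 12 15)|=|(1 4 12 15 14 13 3 7 8)|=9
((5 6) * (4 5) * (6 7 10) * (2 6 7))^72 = ((2 6 4 5)(7 10))^72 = (10)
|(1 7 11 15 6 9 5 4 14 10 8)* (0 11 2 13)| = |(0 11 15 6 9 5 4 14 10 8 1 7 2 13)| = 14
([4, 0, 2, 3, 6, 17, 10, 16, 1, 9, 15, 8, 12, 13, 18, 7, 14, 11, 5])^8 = (0 18 6 17 15 8 16)(1 14 4 5 10 11 7)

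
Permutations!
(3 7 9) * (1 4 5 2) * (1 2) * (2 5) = (1 4 2 5)(3 7 9) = [0, 4, 5, 7, 2, 1, 6, 9, 8, 3]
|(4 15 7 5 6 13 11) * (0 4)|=|(0 4 15 7 5 6 13 11)|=8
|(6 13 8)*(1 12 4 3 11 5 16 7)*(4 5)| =15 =|(1 12 5 16 7)(3 11 4)(6 13 8)|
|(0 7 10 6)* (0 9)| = |(0 7 10 6 9)| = 5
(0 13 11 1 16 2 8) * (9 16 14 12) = (0 13 11 1 14 12 9 16 2 8) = [13, 14, 8, 3, 4, 5, 6, 7, 0, 16, 10, 1, 9, 11, 12, 15, 2]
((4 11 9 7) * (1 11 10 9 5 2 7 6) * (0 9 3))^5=((0 9 6 1 11 5 2 7 4 10 3))^5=(0 5 3 11 10 1 4 6 7 9 2)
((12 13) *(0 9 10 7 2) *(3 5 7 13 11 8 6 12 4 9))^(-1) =((0 3 5 7 2)(4 9 10 13)(6 12 11 8))^(-1) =(0 2 7 5 3)(4 13 10 9)(6 8 11 12)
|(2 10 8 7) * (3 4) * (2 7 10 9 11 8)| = 10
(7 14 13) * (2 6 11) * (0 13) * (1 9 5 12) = (0 13 7 14)(1 9 5 12)(2 6 11) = [13, 9, 6, 3, 4, 12, 11, 14, 8, 5, 10, 2, 1, 7, 0]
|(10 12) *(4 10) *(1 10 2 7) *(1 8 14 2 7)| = 8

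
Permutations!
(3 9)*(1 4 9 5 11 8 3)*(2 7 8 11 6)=(11)(1 4 9)(2 7 8 3 5 6)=[0, 4, 7, 5, 9, 6, 2, 8, 3, 1, 10, 11]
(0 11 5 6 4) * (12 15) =(0 11 5 6 4)(12 15) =[11, 1, 2, 3, 0, 6, 4, 7, 8, 9, 10, 5, 15, 13, 14, 12]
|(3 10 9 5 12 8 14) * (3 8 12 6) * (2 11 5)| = 14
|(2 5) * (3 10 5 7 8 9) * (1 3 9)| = |(1 3 10 5 2 7 8)| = 7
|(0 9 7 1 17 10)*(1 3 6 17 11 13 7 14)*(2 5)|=22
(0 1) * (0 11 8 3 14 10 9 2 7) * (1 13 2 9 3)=(0 13 2 7)(1 11 8)(3 14 10)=[13, 11, 7, 14, 4, 5, 6, 0, 1, 9, 3, 8, 12, 2, 10]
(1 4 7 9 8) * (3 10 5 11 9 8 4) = [0, 3, 2, 10, 7, 11, 6, 8, 1, 4, 5, 9] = (1 3 10 5 11 9 4 7 8)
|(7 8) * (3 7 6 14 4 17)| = 7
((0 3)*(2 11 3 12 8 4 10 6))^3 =((0 12 8 4 10 6 2 11 3))^3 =(0 4 2)(3 8 6)(10 11 12)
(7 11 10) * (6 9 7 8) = (6 9 7 11 10 8) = [0, 1, 2, 3, 4, 5, 9, 11, 6, 7, 8, 10]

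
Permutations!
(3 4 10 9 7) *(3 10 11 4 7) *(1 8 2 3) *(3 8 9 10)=[0, 9, 8, 7, 11, 5, 6, 3, 2, 1, 10, 4]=(1 9)(2 8)(3 7)(4 11)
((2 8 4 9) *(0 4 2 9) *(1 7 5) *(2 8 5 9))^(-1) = ((0 4)(1 7 9 2 5))^(-1) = (0 4)(1 5 2 9 7)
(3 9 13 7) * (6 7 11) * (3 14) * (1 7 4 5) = (1 7 14 3 9 13 11 6 4 5) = [0, 7, 2, 9, 5, 1, 4, 14, 8, 13, 10, 6, 12, 11, 3]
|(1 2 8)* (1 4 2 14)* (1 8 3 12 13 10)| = 9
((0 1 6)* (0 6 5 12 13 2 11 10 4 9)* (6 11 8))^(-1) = (0 9 4 10 11 6 8 2 13 12 5 1) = ((0 1 5 12 13 2 8 6 11 10 4 9))^(-1)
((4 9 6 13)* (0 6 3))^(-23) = (0 6 13 4 9 3)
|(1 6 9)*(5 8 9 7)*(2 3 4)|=6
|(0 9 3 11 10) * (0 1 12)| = |(0 9 3 11 10 1 12)| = 7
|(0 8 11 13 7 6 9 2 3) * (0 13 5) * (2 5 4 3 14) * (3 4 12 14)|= 12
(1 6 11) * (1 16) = (1 6 11 16) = [0, 6, 2, 3, 4, 5, 11, 7, 8, 9, 10, 16, 12, 13, 14, 15, 1]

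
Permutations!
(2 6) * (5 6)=(2 5 6)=[0, 1, 5, 3, 4, 6, 2]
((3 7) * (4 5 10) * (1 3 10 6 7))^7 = ((1 3)(4 5 6 7 10))^7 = (1 3)(4 6 10 5 7)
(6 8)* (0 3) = (0 3)(6 8) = [3, 1, 2, 0, 4, 5, 8, 7, 6]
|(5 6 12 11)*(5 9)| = |(5 6 12 11 9)| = 5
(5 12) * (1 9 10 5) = (1 9 10 5 12) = [0, 9, 2, 3, 4, 12, 6, 7, 8, 10, 5, 11, 1]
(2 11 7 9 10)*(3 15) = [0, 1, 11, 15, 4, 5, 6, 9, 8, 10, 2, 7, 12, 13, 14, 3] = (2 11 7 9 10)(3 15)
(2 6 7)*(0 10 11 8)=(0 10 11 8)(2 6 7)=[10, 1, 6, 3, 4, 5, 7, 2, 0, 9, 11, 8]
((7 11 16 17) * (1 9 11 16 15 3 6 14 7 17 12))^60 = (17)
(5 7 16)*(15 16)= (5 7 15 16)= [0, 1, 2, 3, 4, 7, 6, 15, 8, 9, 10, 11, 12, 13, 14, 16, 5]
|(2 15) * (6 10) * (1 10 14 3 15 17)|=8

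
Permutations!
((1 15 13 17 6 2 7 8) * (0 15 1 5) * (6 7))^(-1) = ((0 15 13 17 7 8 5)(2 6))^(-1) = (0 5 8 7 17 13 15)(2 6)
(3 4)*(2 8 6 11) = (2 8 6 11)(3 4) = [0, 1, 8, 4, 3, 5, 11, 7, 6, 9, 10, 2]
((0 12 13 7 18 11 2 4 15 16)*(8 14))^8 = (0 15 2 18 13)(4 11 7 12 16)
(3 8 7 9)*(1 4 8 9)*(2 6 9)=(1 4 8 7)(2 6 9 3)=[0, 4, 6, 2, 8, 5, 9, 1, 7, 3]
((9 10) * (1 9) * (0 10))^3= ((0 10 1 9))^3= (0 9 1 10)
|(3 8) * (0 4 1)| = |(0 4 1)(3 8)| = 6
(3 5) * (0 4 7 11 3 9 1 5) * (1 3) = (0 4 7 11 1 5 9 3) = [4, 5, 2, 0, 7, 9, 6, 11, 8, 3, 10, 1]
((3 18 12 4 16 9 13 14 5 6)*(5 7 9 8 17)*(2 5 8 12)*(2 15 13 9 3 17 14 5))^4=(3 5 14 15 17)(4 16 12)(6 7 13 8 18)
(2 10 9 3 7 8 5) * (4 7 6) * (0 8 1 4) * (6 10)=[8, 4, 6, 10, 7, 2, 0, 1, 5, 3, 9]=(0 8 5 2 6)(1 4 7)(3 10 9)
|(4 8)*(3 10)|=|(3 10)(4 8)|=2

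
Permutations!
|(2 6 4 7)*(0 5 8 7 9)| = 8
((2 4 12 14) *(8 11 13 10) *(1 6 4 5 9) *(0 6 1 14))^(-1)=((0 6 4 12)(2 5 9 14)(8 11 13 10))^(-1)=(0 12 4 6)(2 14 9 5)(8 10 13 11)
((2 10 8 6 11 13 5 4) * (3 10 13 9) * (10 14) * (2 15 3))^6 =(2 14)(3 9)(4 6)(5 8)(10 13)(11 15)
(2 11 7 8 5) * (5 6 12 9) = (2 11 7 8 6 12 9 5) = [0, 1, 11, 3, 4, 2, 12, 8, 6, 5, 10, 7, 9]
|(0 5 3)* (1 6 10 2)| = 12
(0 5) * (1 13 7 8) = [5, 13, 2, 3, 4, 0, 6, 8, 1, 9, 10, 11, 12, 7] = (0 5)(1 13 7 8)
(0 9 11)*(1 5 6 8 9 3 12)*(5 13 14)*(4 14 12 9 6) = (0 3 9 11)(1 13 12)(4 14 5)(6 8) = [3, 13, 2, 9, 14, 4, 8, 7, 6, 11, 10, 0, 1, 12, 5]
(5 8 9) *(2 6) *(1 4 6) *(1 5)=(1 4 6 2 5 8 9)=[0, 4, 5, 3, 6, 8, 2, 7, 9, 1]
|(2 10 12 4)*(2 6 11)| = 6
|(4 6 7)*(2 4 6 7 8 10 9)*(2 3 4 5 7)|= 9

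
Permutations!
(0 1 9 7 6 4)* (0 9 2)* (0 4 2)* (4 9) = (0 1)(2 9 7 6) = [1, 0, 9, 3, 4, 5, 2, 6, 8, 7]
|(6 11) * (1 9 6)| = 4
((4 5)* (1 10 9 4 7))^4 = (1 5 9)(4 10 7)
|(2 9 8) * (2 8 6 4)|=4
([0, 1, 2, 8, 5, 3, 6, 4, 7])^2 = [0, 1, 2, 7, 3, 8, 6, 5, 4]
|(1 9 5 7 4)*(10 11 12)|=|(1 9 5 7 4)(10 11 12)|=15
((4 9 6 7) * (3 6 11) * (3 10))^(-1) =(3 10 11 9 4 7 6)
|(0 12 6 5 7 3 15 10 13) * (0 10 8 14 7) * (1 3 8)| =|(0 12 6 5)(1 3 15)(7 8 14)(10 13)| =12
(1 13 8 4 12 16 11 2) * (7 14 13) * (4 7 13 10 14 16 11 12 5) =(1 13 8 7 16 12 11 2)(4 5)(10 14) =[0, 13, 1, 3, 5, 4, 6, 16, 7, 9, 14, 2, 11, 8, 10, 15, 12]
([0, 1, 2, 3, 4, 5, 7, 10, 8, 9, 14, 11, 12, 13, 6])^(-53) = (6 14 10 7)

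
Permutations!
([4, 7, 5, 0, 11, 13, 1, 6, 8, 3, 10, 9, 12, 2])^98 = (0 9 4 3 11)(1 6 7)(2 13 5)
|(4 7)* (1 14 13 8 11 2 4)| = 8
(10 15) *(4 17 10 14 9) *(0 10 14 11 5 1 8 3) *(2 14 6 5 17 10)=(0 2 14 9 4 10 15 11 17 6 5 1 8 3)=[2, 8, 14, 0, 10, 1, 5, 7, 3, 4, 15, 17, 12, 13, 9, 11, 16, 6]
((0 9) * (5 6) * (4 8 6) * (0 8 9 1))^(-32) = (4 6 9 5 8)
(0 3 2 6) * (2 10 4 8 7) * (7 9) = (0 3 10 4 8 9 7 2 6) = [3, 1, 6, 10, 8, 5, 0, 2, 9, 7, 4]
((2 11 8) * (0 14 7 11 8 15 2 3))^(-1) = (0 3 8 2 15 11 7 14) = ((0 14 7 11 15 2 8 3))^(-1)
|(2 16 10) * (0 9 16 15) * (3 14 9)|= 8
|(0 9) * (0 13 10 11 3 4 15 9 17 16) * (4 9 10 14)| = 24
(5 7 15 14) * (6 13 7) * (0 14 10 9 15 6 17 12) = [14, 1, 2, 3, 4, 17, 13, 6, 8, 15, 9, 11, 0, 7, 5, 10, 16, 12] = (0 14 5 17 12)(6 13 7)(9 15 10)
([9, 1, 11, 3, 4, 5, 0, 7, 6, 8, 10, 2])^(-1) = (0 6 8 9)(2 11)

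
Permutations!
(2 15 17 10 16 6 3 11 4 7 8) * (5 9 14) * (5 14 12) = (2 15 17 10 16 6 3 11 4 7 8)(5 9 12) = [0, 1, 15, 11, 7, 9, 3, 8, 2, 12, 16, 4, 5, 13, 14, 17, 6, 10]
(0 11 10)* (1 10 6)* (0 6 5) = (0 11 5)(1 10 6) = [11, 10, 2, 3, 4, 0, 1, 7, 8, 9, 6, 5]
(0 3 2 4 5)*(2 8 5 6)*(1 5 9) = (0 3 8 9 1 5)(2 4 6) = [3, 5, 4, 8, 6, 0, 2, 7, 9, 1]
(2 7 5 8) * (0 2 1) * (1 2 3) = [3, 0, 7, 1, 4, 8, 6, 5, 2] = (0 3 1)(2 7 5 8)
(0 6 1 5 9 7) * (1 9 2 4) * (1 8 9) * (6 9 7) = [9, 5, 4, 3, 8, 2, 1, 0, 7, 6] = (0 9 6 1 5 2 4 8 7)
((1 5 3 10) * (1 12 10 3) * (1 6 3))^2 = (12)(1 6)(3 5)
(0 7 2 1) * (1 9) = (0 7 2 9 1) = [7, 0, 9, 3, 4, 5, 6, 2, 8, 1]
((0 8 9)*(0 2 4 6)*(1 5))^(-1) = ((0 8 9 2 4 6)(1 5))^(-1) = (0 6 4 2 9 8)(1 5)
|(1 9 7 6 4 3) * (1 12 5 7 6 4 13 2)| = 5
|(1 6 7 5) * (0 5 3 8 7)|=12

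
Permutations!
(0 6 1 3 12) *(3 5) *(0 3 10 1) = (0 6)(1 5 10)(3 12) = [6, 5, 2, 12, 4, 10, 0, 7, 8, 9, 1, 11, 3]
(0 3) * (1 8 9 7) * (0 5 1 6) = [3, 8, 2, 5, 4, 1, 0, 6, 9, 7] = (0 3 5 1 8 9 7 6)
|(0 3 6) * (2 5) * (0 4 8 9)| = 6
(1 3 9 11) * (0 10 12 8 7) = (0 10 12 8 7)(1 3 9 11) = [10, 3, 2, 9, 4, 5, 6, 0, 7, 11, 12, 1, 8]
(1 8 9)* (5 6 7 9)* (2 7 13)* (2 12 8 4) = (1 4 2 7 9)(5 6 13 12 8) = [0, 4, 7, 3, 2, 6, 13, 9, 5, 1, 10, 11, 8, 12]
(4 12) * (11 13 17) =(4 12)(11 13 17) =[0, 1, 2, 3, 12, 5, 6, 7, 8, 9, 10, 13, 4, 17, 14, 15, 16, 11]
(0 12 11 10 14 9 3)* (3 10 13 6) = (0 12 11 13 6 3)(9 10 14) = [12, 1, 2, 0, 4, 5, 3, 7, 8, 10, 14, 13, 11, 6, 9]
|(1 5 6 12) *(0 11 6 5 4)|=6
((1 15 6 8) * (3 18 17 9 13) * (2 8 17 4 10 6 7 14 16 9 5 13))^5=((1 15 7 14 16 9 2 8)(3 18 4 10 6 17 5 13))^5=(1 9 7 8 16 15 2 14)(3 17 4 13 6 18 5 10)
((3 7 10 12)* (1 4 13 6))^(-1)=(1 6 13 4)(3 12 10 7)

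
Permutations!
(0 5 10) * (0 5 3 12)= (0 3 12)(5 10)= [3, 1, 2, 12, 4, 10, 6, 7, 8, 9, 5, 11, 0]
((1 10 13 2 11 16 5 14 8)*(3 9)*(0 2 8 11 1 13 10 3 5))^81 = (16)(8 13)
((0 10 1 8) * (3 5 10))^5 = (0 8 1 10 5 3)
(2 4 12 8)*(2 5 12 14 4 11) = [0, 1, 11, 3, 14, 12, 6, 7, 5, 9, 10, 2, 8, 13, 4] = (2 11)(4 14)(5 12 8)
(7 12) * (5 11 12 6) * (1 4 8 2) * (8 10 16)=(1 4 10 16 8 2)(5 11 12 7 6)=[0, 4, 1, 3, 10, 11, 5, 6, 2, 9, 16, 12, 7, 13, 14, 15, 8]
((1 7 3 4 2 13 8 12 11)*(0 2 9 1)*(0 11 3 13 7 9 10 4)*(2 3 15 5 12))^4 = ((0 3)(1 9)(2 7 13 8)(4 10)(5 12 15))^4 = (5 12 15)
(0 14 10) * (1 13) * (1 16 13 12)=(0 14 10)(1 12)(13 16)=[14, 12, 2, 3, 4, 5, 6, 7, 8, 9, 0, 11, 1, 16, 10, 15, 13]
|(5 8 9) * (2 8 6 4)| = 6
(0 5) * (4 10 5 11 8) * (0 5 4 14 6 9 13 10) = (0 11 8 14 6 9 13 10 4) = [11, 1, 2, 3, 0, 5, 9, 7, 14, 13, 4, 8, 12, 10, 6]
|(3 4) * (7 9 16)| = |(3 4)(7 9 16)| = 6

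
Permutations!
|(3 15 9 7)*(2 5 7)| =|(2 5 7 3 15 9)| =6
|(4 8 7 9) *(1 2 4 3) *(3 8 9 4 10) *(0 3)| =|(0 3 1 2 10)(4 9 8 7)| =20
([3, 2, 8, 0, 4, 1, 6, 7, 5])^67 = (0 3)(1 5 8 2)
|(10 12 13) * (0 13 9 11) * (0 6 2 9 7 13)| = 4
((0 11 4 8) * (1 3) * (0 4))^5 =((0 11)(1 3)(4 8))^5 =(0 11)(1 3)(4 8)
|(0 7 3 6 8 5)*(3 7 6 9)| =4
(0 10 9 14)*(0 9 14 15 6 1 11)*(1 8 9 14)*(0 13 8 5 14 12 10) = (1 11 13 8 9 15 6 5 14 12 10) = [0, 11, 2, 3, 4, 14, 5, 7, 9, 15, 1, 13, 10, 8, 12, 6]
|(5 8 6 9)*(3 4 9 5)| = 3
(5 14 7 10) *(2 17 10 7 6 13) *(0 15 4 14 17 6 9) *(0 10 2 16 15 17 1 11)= (0 17 2 6 13 16 15 4 14 9 10 5 1 11)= [17, 11, 6, 3, 14, 1, 13, 7, 8, 10, 5, 0, 12, 16, 9, 4, 15, 2]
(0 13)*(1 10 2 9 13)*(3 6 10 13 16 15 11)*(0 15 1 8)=[8, 13, 9, 6, 4, 5, 10, 7, 0, 16, 2, 3, 12, 15, 14, 11, 1]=(0 8)(1 13 15 11 3 6 10 2 9 16)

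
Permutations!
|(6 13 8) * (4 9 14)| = |(4 9 14)(6 13 8)| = 3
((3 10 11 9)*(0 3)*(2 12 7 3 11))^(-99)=((0 11 9)(2 12 7 3 10))^(-99)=(2 12 7 3 10)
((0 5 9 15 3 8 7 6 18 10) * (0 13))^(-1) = (0 13 10 18 6 7 8 3 15 9 5)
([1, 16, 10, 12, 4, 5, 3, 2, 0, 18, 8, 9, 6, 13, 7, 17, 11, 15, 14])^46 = [16, 11, 8, 12, 4, 5, 3, 10, 1, 14, 0, 18, 6, 13, 2, 15, 9, 17, 7]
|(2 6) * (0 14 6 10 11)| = |(0 14 6 2 10 11)| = 6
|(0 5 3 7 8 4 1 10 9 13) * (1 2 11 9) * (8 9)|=12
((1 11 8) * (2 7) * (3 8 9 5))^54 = (11)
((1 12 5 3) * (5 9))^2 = (1 9 3 12 5)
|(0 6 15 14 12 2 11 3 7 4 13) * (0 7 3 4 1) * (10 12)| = 12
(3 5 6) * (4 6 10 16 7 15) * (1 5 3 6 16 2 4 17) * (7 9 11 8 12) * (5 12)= [0, 12, 4, 3, 16, 10, 6, 15, 5, 11, 2, 8, 7, 13, 14, 17, 9, 1]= (1 12 7 15 17)(2 4 16 9 11 8 5 10)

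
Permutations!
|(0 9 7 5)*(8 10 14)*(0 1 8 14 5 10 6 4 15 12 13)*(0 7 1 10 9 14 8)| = 22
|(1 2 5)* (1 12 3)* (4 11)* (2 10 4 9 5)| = |(1 10 4 11 9 5 12 3)| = 8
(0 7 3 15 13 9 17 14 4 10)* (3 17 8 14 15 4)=(0 7 17 15 13 9 8 14 3 4 10)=[7, 1, 2, 4, 10, 5, 6, 17, 14, 8, 0, 11, 12, 9, 3, 13, 16, 15]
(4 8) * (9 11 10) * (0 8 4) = (0 8)(9 11 10) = [8, 1, 2, 3, 4, 5, 6, 7, 0, 11, 9, 10]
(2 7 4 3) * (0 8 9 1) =[8, 0, 7, 2, 3, 5, 6, 4, 9, 1] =(0 8 9 1)(2 7 4 3)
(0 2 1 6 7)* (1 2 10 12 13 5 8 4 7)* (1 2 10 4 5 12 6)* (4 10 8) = (0 10 6 2 8 5 4 7)(12 13) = [10, 1, 8, 3, 7, 4, 2, 0, 5, 9, 6, 11, 13, 12]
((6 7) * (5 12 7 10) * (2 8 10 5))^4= ((2 8 10)(5 12 7 6))^4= (12)(2 8 10)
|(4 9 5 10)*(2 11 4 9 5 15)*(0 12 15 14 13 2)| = |(0 12 15)(2 11 4 5 10 9 14 13)| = 24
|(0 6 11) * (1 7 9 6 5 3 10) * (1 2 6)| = |(0 5 3 10 2 6 11)(1 7 9)| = 21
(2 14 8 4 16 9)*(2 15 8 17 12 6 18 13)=(2 14 17 12 6 18 13)(4 16 9 15 8)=[0, 1, 14, 3, 16, 5, 18, 7, 4, 15, 10, 11, 6, 2, 17, 8, 9, 12, 13]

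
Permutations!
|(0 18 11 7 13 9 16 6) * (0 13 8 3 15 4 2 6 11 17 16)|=14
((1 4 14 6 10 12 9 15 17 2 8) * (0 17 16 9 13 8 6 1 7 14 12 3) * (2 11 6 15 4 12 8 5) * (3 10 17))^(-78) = (17)(1 16)(2 7)(4 13)(5 8)(9 12)(14 15) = ((0 3)(1 12 13 5 2 15 16 9 4 8 7 14)(6 17 11))^(-78)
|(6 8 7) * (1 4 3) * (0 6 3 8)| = |(0 6)(1 4 8 7 3)| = 10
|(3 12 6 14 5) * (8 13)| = 10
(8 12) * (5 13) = (5 13)(8 12) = [0, 1, 2, 3, 4, 13, 6, 7, 12, 9, 10, 11, 8, 5]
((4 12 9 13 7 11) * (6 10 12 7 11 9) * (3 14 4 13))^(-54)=(3 14 4 7 9)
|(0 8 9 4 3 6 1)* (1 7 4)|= 4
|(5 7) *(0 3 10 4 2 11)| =6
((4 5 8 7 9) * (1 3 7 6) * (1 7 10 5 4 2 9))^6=(1 7 6 8 5 10 3)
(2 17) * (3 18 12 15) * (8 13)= (2 17)(3 18 12 15)(8 13)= [0, 1, 17, 18, 4, 5, 6, 7, 13, 9, 10, 11, 15, 8, 14, 3, 16, 2, 12]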